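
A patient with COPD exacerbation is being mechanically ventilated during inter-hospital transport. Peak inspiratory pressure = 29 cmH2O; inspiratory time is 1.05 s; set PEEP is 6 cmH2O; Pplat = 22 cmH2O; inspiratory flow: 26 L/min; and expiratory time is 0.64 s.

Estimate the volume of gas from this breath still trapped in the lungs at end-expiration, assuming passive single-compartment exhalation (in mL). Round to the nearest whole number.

Flow: 26 L/min ÷ 60 = 0.4333 L/s.
Vt = flow × Ti = 0.4333 L/s × 1.05 s × 1000 mL/L = 454.97 mL.
R = (PIP − Pplat)/V̇ = (29 − 22) / 0.4333 = 7.0/0.4333 = 16.155 cmH2O·s/L.
C = Vt/(Pplat − PEEP) = 454.97 / (22 − 6) = 454.97/16.0 = 28.436 mL/cmH2O.
τ = R × C = 16.155 × 0.02844 L/cmH2O = 0.4594 s.
Fraction remaining = e^(−Te/τ) = e^(−0.64/0.4594) = 0.2483.
Trapped volume = 454.97 × 0.2483 = 112.97 mL.

113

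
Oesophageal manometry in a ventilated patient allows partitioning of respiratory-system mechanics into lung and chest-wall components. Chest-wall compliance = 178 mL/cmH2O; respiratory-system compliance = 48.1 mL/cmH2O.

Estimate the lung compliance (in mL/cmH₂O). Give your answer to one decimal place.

1/CL = 1/Crs − 1/Ccw.
1/CL = 1/48.1 − 1/178 = 0.01517.
CL = 65.92 mL/cmH2O.

65.9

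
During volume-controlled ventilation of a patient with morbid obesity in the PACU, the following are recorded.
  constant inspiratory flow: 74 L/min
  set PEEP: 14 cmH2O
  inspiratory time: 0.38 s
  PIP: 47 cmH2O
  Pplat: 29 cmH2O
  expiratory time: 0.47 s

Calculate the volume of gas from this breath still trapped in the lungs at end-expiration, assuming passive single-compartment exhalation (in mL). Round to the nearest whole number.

167

Flow: 74 L/min ÷ 60 = 1.2333 L/s.
Vt = flow × Ti = 1.2333 L/s × 0.38 s × 1000 mL/L = 468.65 mL.
R = (PIP − Pplat)/V̇ = (47 − 29) / 1.2333 = 18.0/1.2333 = 14.595 cmH2O·s/L.
C = Vt/(Pplat − PEEP) = 468.65 / (29 − 14) = 468.65/15.0 = 31.243 mL/cmH2O.
τ = R × C = 14.595 × 0.03124 L/cmH2O = 0.4559 s.
Fraction remaining = e^(−Te/τ) = e^(−0.47/0.4559) = 0.3567.
Trapped volume = 468.65 × 0.3567 = 167.17 mL.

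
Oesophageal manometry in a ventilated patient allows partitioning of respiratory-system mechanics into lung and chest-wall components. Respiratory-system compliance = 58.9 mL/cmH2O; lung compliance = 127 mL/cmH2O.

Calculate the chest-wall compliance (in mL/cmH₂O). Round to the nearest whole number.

1/Ccw = 1/Crs − 1/CL.
1/Ccw = 1/58.9 − 1/127 = 0.009104.
Ccw = 109.84 mL/cmH2O.

110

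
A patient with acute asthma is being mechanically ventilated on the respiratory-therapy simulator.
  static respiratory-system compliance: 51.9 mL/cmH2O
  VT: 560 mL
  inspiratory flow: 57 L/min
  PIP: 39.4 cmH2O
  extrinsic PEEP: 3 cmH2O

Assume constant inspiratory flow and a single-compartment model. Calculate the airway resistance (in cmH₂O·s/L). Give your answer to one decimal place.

Flow: 57 L/min ÷ 60 = 0.95 L/s.
Equation of motion (constant flow): PIP = Vt/C + R·V̇ + PEEP.
R·V̇ = PIP − Vt/C − PEEP = 39.4 − 560/51.9 − 3 = 39.4 − 10.79 − 3 = 25.61 cmH2O.
R = 25.61 / 0.95 = 26.958 cmH2O·s/L.

27.0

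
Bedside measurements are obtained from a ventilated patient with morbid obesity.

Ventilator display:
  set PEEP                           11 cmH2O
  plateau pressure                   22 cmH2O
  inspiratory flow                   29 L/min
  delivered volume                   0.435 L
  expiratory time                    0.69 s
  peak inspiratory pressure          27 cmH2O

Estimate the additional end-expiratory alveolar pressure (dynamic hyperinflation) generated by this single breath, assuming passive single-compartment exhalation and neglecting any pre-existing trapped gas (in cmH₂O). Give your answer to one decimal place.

Flow: 29 L/min ÷ 60 = 0.4833 L/s.
R = (PIP − Pplat)/V̇ = (27 − 22) / 0.4833 = 5.0/0.4833 = 10.346 cmH2O·s/L.
C = Vt/(Pplat − PEEP) = 435.0 / (22 − 11) = 435.0/11.0 = 39.545 mL/cmH2O.
τ = R × C = 10.346 × 0.03955 L/cmH2O = 0.4092 s.
Fraction remaining = e^(−Te/τ) = e^(−0.69/0.4092) = 0.1852; trapped volume = 435.0 × 0.1852 = 80.562 mL.
Additional alveolar pressure from trapping ≈ V_trapped / C = 80.562 / 39.545 = 2.037 cmH2O.

2.0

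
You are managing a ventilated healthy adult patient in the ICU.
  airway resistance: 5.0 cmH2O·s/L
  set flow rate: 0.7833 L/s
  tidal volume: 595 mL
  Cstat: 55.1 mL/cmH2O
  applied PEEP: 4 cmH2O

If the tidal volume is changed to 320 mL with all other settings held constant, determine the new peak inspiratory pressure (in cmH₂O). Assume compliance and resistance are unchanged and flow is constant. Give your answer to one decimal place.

13.7

PIP = Vt/C + R·V̇ + PEEP (constant-flow equation of motion).
Only the elastic term changes: ΔPIP = ΔVt / C = (320 − 595) / 55.1 = -4.991 cmH2O.
Original PIP = 595/55.1 + 5.0×0.7833 + 4 = 18.715 cmH2O; new PIP = 18.715 + (-4.991) = 13.724 cmH2O.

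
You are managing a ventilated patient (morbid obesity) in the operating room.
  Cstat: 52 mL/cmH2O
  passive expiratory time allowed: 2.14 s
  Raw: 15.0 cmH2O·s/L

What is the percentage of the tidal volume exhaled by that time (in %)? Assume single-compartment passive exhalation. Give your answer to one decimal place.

τ = R × C = 15.0 × 52 mL/cmH2O = 15.0 × 0.052 L/cmH2O = 0.78 s.
Passive exhalation: V(t)/V₀ = e^(−t/τ) = e^(−2.14/0.78) = 0.06434.
Fraction exhaled = 1 − 0.06434 = 0.9357 → 93.57%.

93.6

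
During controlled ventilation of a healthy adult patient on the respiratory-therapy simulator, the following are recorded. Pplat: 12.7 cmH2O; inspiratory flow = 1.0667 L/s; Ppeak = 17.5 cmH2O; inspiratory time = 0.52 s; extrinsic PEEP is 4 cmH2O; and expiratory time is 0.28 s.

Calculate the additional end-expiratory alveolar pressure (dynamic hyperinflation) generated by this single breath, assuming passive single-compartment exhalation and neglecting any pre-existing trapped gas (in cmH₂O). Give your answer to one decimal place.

Vt = flow × Ti = 1.0667 L/s × 0.52 s × 1000 mL/L = 554.68 mL.
R = (PIP − Pplat)/V̇ = (17.5 − 12.7) / 1.0667 = 4.8/1.0667 = 4.5 cmH2O·s/L.
C = Vt/(Pplat − PEEP) = 554.68 / (12.7 − 4) = 554.68/8.7 = 63.756 mL/cmH2O.
τ = R × C = 4.5 × 0.06376 L/cmH2O = 0.2869 s.
Fraction remaining = e^(−Te/τ) = e^(−0.28/0.2869) = 0.3768; trapped volume = 554.68 × 0.3768 = 209.0 mL.
Additional alveolar pressure from trapping ≈ V_trapped / C = 209.0 / 63.756 = 3.278 cmH2O.

3.3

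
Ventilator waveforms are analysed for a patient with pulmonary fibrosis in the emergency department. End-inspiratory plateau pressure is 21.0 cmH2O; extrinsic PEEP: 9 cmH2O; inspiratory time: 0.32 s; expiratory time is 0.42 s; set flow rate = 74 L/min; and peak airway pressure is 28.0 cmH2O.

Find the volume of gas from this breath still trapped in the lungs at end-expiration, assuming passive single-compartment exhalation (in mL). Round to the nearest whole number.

Flow: 74 L/min ÷ 60 = 1.2333 L/s.
Vt = flow × Ti = 1.2333 L/s × 0.32 s × 1000 mL/L = 394.66 mL.
R = (PIP − Pplat)/V̇ = (28.0 − 21.0) / 1.2333 = 7.0/1.2333 = 5.676 cmH2O·s/L.
C = Vt/(Pplat − PEEP) = 394.66 / (21.0 − 9) = 394.66/12.0 = 32.888 mL/cmH2O.
τ = R × C = 5.676 × 0.03289 L/cmH2O = 0.1867 s.
Fraction remaining = e^(−Te/τ) = e^(−0.42/0.1867) = 0.1054.
Trapped volume = 394.66 × 0.1054 = 41.597 mL.

42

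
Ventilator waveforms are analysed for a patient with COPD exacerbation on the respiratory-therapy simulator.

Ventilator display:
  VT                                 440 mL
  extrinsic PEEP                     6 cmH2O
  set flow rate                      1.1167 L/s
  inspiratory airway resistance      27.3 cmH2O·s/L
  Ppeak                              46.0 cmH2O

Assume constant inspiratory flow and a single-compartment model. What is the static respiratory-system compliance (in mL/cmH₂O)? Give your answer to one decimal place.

46.2

Equation of motion (constant flow): PIP = Vt/C + R·V̇ + PEEP.
Vt/C = PIP − R·V̇ − PEEP = 46.0 − 27.3×1.1167 − 6 = 46.0 − 30.486 − 6 = 9.514 cmH2O.
C = Vt / 9.514 = 440 / 9.514 = 46.248 mL/cmH2O.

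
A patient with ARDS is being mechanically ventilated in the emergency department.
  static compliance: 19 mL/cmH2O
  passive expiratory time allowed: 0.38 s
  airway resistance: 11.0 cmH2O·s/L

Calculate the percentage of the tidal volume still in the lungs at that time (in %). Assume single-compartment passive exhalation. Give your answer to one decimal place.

τ = R × C = 11.0 × 19 mL/cmH2O = 11.0 × 0.019 L/cmH2O = 0.209 s.
Passive exhalation: V(t)/V₀ = e^(−t/τ) = e^(−0.38/0.209) = 0.1623.
Fraction remaining = 0.1623 → 16.23%.

16.2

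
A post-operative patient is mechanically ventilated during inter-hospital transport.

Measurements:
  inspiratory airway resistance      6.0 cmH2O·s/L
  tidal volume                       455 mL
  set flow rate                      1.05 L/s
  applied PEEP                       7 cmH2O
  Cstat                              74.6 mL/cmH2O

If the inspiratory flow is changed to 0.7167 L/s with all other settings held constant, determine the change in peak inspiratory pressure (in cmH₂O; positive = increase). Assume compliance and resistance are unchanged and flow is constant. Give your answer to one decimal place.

PIP = Vt/C + R·V̇ + PEEP (constant-flow equation of motion).
Only the resistive term changes: ΔPIP = R × ΔV̇ = 6.0 × (0.7167 − 1.05) = 6.0 × -0.3333 = -2.0 cmH2O.

-2.0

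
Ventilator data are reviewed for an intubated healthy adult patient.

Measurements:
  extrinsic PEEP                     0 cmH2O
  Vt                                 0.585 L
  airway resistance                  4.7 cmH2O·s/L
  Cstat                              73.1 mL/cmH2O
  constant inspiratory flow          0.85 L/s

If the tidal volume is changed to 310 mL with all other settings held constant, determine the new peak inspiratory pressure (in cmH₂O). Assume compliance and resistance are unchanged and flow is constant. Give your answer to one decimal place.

PIP = Vt/C + R·V̇ + PEEP (constant-flow equation of motion).
Only the elastic term changes: ΔPIP = ΔVt / C = (310 − 585) / 73.1 = -3.762 cmH2O.
Original PIP = 585/73.1 + 4.7×0.85 + 0 = 11.998 cmH2O; new PIP = 11.998 + (-3.762) = 8.236 cmH2O.

8.2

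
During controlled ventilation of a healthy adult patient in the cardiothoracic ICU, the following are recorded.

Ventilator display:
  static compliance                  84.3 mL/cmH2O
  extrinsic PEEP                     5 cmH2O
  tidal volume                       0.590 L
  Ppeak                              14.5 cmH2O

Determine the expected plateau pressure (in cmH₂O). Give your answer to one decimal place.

Pplat = PEEP + Vt / Cstat = 5 + 590 / 84.3 = 5 + 6.999 = 11.999 cmH2O.

12.0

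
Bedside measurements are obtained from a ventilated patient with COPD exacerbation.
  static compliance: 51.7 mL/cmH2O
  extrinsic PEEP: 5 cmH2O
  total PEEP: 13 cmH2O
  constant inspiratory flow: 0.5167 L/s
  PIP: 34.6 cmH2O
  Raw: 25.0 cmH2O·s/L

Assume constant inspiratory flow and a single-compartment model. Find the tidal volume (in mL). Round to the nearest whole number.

449

Total PEEP = 13 cmH2O (set 5 + intrinsic 8); this is the baseline alveolar pressure.
Equation of motion (constant flow): PIP = Vt/C + R·V̇ + PEEP.
Vt/C = PIP − R·V̇ − PEEP = 34.6 − 12.918 − 13 = 8.682 cmH2O.
Vt = C × 8.682 = 51.7 × 8.682 = 448.86 mL.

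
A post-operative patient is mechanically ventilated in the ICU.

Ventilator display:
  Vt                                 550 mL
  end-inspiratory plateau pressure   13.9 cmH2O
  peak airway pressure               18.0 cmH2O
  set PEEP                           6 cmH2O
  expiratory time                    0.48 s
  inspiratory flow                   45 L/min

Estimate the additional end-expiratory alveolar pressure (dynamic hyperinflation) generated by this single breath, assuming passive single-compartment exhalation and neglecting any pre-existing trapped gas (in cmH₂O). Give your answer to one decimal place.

Flow: 45 L/min ÷ 60 = 0.75 L/s.
R = (PIP − Pplat)/V̇ = (18.0 − 13.9) / 0.75 = 4.1/0.75 = 5.467 cmH2O·s/L.
C = Vt/(Pplat − PEEP) = 550.0 / (13.9 − 6) = 550.0/7.9 = 69.62 mL/cmH2O.
τ = R × C = 5.467 × 0.06962 L/cmH2O = 0.3806 s.
Fraction remaining = e^(−Te/τ) = e^(−0.48/0.3806) = 0.2833; trapped volume = 550.0 × 0.2833 = 155.82 mL.
Additional alveolar pressure from trapping ≈ V_trapped / C = 155.82 / 69.62 = 2.238 cmH2O.

2.2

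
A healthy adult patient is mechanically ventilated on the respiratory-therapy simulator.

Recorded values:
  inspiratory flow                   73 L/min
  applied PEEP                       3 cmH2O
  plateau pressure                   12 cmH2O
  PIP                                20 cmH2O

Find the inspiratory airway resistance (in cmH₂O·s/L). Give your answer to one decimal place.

6.6

Flow: 73 L/min ÷ 60 = 1.2167 L/s.
Raw = (PIP − Pplat) / flow = (20 − 12) / 1.2167 = 8.0 / 1.2167 = 6.575 cmH2O·s/L.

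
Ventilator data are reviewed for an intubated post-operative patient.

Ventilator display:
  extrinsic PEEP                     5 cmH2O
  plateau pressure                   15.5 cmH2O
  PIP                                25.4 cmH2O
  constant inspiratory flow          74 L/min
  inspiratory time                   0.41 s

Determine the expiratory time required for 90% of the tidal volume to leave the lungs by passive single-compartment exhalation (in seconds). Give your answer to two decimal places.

Flow: 74 L/min ÷ 60 = 1.2333 L/s.
Vt = flow × Ti = 1.2333 L/s × 0.41 s × 1000 mL/L = 505.65 mL.
R = (PIP − Pplat)/V̇ = (25.4 − 15.5) / 1.2333 = 9.9/1.2333 = 8.027 cmH2O·s/L.
C = Vt/(Pplat − PEEP) = 505.65 / (15.5 − 5) = 505.65/10.5 = 48.157 mL/cmH2O.
τ = R × C = 8.027 × 0.04816 L/cmH2O = 0.3866 s.
t = −τ·ln(1 − 0.90) = −0.3866·ln(0.1) = 0.8902 s.

0.89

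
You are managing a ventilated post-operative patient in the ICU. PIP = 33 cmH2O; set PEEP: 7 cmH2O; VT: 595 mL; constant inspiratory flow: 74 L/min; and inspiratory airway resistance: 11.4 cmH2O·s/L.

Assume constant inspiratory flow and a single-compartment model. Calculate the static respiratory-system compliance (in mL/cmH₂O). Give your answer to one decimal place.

Flow: 74 L/min ÷ 60 = 1.2333 L/s.
Equation of motion (constant flow): PIP = Vt/C + R·V̇ + PEEP.
Vt/C = PIP − R·V̇ − PEEP = 33 − 11.4×1.2333 − 7 = 33 − 14.06 − 7 = 11.94 cmH2O.
C = Vt / 11.94 = 595 / 11.94 = 49.832 mL/cmH2O.

49.8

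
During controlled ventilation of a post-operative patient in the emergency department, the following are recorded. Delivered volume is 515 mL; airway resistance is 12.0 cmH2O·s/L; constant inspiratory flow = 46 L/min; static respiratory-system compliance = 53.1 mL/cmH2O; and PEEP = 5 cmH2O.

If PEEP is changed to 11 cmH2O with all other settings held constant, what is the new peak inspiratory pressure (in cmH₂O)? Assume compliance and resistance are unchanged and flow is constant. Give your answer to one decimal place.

Flow: 46 L/min ÷ 60 = 0.7667 L/s.
PIP = Vt/C + R·V̇ + PEEP (constant-flow equation of motion).
Only the baseline term changes: ΔPIP = ΔPEEP = 11 − 5 = 6.0 cmH2O.
Original PIP = 515/53.1 + 12.0×0.7667 + 5 = 23.899 cmH2O; new PIP = 23.899 + (6.0) = 29.899 cmH2O.

29.9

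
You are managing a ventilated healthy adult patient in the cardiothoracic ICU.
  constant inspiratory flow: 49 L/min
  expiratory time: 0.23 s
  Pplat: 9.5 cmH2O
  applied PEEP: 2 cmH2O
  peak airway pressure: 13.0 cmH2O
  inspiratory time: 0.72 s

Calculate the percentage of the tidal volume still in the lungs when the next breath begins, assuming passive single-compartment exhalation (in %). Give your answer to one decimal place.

Flow: 49 L/min ÷ 60 = 0.8167 L/s.
Vt = flow × Ti = 0.8167 L/s × 0.72 s × 1000 mL/L = 588.02 mL.
R = (PIP − Pplat)/V̇ = (13.0 − 9.5) / 0.8167 = 3.5/0.8167 = 4.286 cmH2O·s/L.
C = Vt/(Pplat − PEEP) = 588.02 / (9.5 − 2) = 588.02/7.5 = 78.403 mL/cmH2O.
τ = R × C = 4.286 × 0.0784 L/cmH2O = 0.336 s.
Fraction remaining at end-expiration = e^(−Te/τ) = e^(−0.23/0.336) = 0.5043 → 50.43%.

50.4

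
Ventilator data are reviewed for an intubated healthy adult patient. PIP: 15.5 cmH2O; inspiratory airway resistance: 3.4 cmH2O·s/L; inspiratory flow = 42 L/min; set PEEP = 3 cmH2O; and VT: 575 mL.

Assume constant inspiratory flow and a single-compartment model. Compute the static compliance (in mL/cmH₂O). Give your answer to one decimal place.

56.8

Flow: 42 L/min ÷ 60 = 0.7 L/s.
Equation of motion (constant flow): PIP = Vt/C + R·V̇ + PEEP.
Vt/C = PIP − R·V̇ − PEEP = 15.5 − 3.4×0.7 − 3 = 15.5 − 2.38 − 3 = 10.12 cmH2O.
C = Vt / 10.12 = 575 / 10.12 = 56.818 mL/cmH2O.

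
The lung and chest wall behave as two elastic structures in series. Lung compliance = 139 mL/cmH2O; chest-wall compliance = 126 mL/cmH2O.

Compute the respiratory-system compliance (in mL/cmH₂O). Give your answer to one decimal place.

66.1

Lung and chest wall are elastances in series: 1/Crs = 1/CL + 1/Ccw.
1/Crs = 1/139 + 1/126 = 0.01513.
Crs = 66.094 mL/cmH2O.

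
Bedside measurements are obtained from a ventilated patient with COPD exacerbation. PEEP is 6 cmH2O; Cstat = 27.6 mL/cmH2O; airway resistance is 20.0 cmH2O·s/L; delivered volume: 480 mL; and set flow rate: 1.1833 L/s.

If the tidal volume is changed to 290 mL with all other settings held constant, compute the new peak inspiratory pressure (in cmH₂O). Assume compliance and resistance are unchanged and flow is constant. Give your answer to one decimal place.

PIP = Vt/C + R·V̇ + PEEP (constant-flow equation of motion).
Only the elastic term changes: ΔPIP = ΔVt / C = (290 − 480) / 27.6 = -6.884 cmH2O.
Original PIP = 480/27.6 + 20.0×1.1833 + 6 = 47.057 cmH2O; new PIP = 47.057 + (-6.884) = 40.173 cmH2O.

40.2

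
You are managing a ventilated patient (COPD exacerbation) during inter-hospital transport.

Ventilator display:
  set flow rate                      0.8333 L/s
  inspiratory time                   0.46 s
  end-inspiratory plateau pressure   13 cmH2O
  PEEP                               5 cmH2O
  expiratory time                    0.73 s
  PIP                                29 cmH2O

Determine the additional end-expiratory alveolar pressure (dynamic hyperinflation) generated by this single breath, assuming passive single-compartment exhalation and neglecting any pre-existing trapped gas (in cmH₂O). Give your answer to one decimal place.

Vt = flow × Ti = 0.8333 L/s × 0.46 s × 1000 mL/L = 383.32 mL.
R = (PIP − Pplat)/V̇ = (29 − 13) / 0.8333 = 16.0/0.8333 = 19.201 cmH2O·s/L.
C = Vt/(Pplat − PEEP) = 383.32 / (13 − 5) = 383.32/8.0 = 47.915 mL/cmH2O.
τ = R × C = 19.201 × 0.04792 L/cmH2O = 0.9201 s.
Fraction remaining = e^(−Te/τ) = e^(−0.73/0.9201) = 0.4523; trapped volume = 383.32 × 0.4523 = 173.38 mL.
Additional alveolar pressure from trapping ≈ V_trapped / C = 173.38 / 47.915 = 3.618 cmH2O.

3.6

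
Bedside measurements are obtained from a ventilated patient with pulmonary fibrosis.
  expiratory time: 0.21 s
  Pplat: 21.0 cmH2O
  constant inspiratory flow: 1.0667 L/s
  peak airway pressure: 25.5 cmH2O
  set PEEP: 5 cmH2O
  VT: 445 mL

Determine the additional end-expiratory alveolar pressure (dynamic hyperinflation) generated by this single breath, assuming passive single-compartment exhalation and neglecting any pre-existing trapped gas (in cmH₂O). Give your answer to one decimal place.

2.7

R = (PIP − Pplat)/V̇ = (25.5 − 21.0) / 1.0667 = 4.5/1.0667 = 4.219 cmH2O·s/L.
C = Vt/(Pplat − PEEP) = 445.0 / (21.0 − 5) = 445.0/16.0 = 27.813 mL/cmH2O.
τ = R × C = 4.219 × 0.02781 L/cmH2O = 0.1173 s.
Fraction remaining = e^(−Te/τ) = e^(−0.21/0.1173) = 0.1669; trapped volume = 445.0 × 0.1669 = 74.271 mL.
Additional alveolar pressure from trapping ≈ V_trapped / C = 74.271 / 27.813 = 2.67 cmH2O.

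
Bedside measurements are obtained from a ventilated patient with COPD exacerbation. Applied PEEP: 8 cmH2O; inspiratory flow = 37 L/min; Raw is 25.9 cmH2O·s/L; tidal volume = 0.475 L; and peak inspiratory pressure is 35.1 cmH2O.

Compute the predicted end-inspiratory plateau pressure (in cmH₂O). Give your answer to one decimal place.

19.1

Flow: 37 L/min ÷ 60 = 0.6167 L/s.
Pplat = PIP − Raw × flow = 35.1 − 25.9 × 0.6167 = 35.1 − 15.973 = 19.127 cmH2O.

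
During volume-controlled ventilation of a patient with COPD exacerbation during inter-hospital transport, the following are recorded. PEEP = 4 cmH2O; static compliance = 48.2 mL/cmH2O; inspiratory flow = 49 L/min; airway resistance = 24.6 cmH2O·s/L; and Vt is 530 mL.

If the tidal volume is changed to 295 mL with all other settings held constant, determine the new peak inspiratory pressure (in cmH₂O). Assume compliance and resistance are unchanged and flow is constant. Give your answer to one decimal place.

Flow: 49 L/min ÷ 60 = 0.8167 L/s.
PIP = Vt/C + R·V̇ + PEEP (constant-flow equation of motion).
Only the elastic term changes: ΔPIP = ΔVt / C = (295 − 530) / 48.2 = -4.876 cmH2O.
Original PIP = 530/48.2 + 24.6×0.8167 + 4 = 35.087 cmH2O; new PIP = 35.087 + (-4.876) = 30.211 cmH2O.

30.2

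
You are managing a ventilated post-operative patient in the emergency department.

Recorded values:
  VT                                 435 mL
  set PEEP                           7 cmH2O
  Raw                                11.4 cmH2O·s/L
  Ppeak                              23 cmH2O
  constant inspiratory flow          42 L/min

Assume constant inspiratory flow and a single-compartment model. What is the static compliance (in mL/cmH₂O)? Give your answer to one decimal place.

54.2

Flow: 42 L/min ÷ 60 = 0.7 L/s.
Equation of motion (constant flow): PIP = Vt/C + R·V̇ + PEEP.
Vt/C = PIP − R·V̇ − PEEP = 23 − 11.4×0.7 − 7 = 23 − 7.98 − 7 = 8.02 cmH2O.
C = Vt / 8.02 = 435 / 8.02 = 54.239 mL/cmH2O.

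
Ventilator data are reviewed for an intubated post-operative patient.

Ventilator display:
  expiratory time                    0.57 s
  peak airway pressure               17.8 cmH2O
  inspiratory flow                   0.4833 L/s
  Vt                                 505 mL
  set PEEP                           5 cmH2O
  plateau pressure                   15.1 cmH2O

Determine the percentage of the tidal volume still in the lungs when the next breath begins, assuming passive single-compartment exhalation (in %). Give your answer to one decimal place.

13.0

R = (PIP − Pplat)/V̇ = (17.8 − 15.1) / 0.4833 = 2.7/0.4833 = 5.587 cmH2O·s/L.
C = Vt/(Pplat − PEEP) = 505.0 / (15.1 − 5) = 505.0/10.1 = 50.0 mL/cmH2O.
τ = R × C = 5.587 × 0.05 L/cmH2O = 0.2794 s.
Fraction remaining at end-expiration = e^(−Te/τ) = e^(−0.57/0.2794) = 0.13 → 13.0%.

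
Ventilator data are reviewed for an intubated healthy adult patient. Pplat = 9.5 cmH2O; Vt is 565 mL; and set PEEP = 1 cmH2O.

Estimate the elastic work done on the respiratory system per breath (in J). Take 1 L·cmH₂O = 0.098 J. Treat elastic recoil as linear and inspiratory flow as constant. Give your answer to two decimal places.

0.24

Elastic work ≈ ½ × (Pplat − PEEP) × Vt = 0.5 × (9.5 − 1) × 0.565 L = 0.5 × 8.5 × 0.565 = 2.401 L·cmH2O.
× 0.098 J/(L·cmH2O) → 0.2353 J.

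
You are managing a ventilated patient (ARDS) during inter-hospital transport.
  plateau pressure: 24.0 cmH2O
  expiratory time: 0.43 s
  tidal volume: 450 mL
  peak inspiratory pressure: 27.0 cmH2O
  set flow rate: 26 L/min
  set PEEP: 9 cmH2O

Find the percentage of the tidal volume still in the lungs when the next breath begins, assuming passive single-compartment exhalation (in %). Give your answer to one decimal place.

Flow: 26 L/min ÷ 60 = 0.4333 L/s.
R = (PIP − Pplat)/V̇ = (27.0 − 24.0) / 0.4333 = 3.0/0.4333 = 6.924 cmH2O·s/L.
C = Vt/(Pplat − PEEP) = 450.0 / (24.0 − 9) = 450.0/15.0 = 30.0 mL/cmH2O.
τ = R × C = 6.924 × 0.03 L/cmH2O = 0.2077 s.
Fraction remaining at end-expiration = e^(−Te/τ) = e^(−0.43/0.2077) = 0.1261 → 12.61%.

12.6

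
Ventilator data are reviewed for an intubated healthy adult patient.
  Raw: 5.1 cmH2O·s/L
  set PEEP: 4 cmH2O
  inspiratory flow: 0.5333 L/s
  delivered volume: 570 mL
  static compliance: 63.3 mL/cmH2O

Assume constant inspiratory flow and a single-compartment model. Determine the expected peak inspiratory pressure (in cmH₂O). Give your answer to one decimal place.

15.7

Equation of motion (constant flow): PIP = Vt/C + R·V̇ + PEEP.
PIP = 570/63.3 + 5.1×0.5333 + 4 = 9.005 + 2.72 + 4 = 15.725 cmH2O.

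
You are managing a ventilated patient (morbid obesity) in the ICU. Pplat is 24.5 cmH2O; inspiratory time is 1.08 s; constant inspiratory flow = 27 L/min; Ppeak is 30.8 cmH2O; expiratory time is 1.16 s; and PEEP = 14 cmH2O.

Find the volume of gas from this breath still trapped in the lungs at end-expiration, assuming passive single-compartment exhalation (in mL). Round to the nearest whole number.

Flow: 27 L/min ÷ 60 = 0.45 L/s.
Vt = flow × Ti = 0.45 L/s × 1.08 s × 1000 mL/L = 486.0 mL.
R = (PIP − Pplat)/V̇ = (30.8 − 24.5) / 0.45 = 6.3/0.45 = 14.0 cmH2O·s/L.
C = Vt/(Pplat − PEEP) = 486.0 / (24.5 − 14) = 486.0/10.5 = 46.286 mL/cmH2O.
τ = R × C = 14.0 × 0.04629 L/cmH2O = 0.6481 s.
Fraction remaining = e^(−Te/τ) = e^(−1.16/0.6481) = 0.167.
Trapped volume = 486.0 × 0.167 = 81.162 mL.

81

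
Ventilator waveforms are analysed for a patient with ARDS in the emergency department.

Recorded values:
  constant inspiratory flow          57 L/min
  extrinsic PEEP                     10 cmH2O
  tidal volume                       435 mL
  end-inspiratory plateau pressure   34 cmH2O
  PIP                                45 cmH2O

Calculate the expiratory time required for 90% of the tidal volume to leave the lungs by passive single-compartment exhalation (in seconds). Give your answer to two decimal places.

Flow: 57 L/min ÷ 60 = 0.95 L/s.
R = (PIP − Pplat)/V̇ = (45 − 34) / 0.95 = 11.0/0.95 = 11.579 cmH2O·s/L.
C = Vt/(Pplat − PEEP) = 435.0 / (34 − 10) = 435.0/24.0 = 18.125 mL/cmH2O.
τ = R × C = 11.579 × 0.01813 L/cmH2O = 0.2099 s.
t = −τ·ln(1 − 0.90) = −0.2099·ln(0.1) = 0.4833 s.

0.48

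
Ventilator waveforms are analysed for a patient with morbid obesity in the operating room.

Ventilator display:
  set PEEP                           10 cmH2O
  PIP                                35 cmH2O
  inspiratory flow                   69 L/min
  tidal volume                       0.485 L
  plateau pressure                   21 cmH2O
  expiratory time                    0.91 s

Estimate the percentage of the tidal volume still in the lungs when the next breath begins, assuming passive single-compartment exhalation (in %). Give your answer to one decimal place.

18.4

Flow: 69 L/min ÷ 60 = 1.15 L/s.
R = (PIP − Pplat)/V̇ = (35 − 21) / 1.15 = 14.0/1.15 = 12.174 cmH2O·s/L.
C = Vt/(Pplat − PEEP) = 485.0 / (21 − 10) = 485.0/11.0 = 44.091 mL/cmH2O.
τ = R × C = 12.174 × 0.04409 L/cmH2O = 0.5368 s.
Fraction remaining at end-expiration = e^(−Te/τ) = e^(−0.91/0.5368) = 0.1836 → 18.36%.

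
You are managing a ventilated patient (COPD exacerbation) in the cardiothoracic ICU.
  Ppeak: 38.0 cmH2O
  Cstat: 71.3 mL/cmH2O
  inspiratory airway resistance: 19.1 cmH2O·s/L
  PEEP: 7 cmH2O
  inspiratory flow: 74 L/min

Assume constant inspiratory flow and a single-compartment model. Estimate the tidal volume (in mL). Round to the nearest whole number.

Flow: 74 L/min ÷ 60 = 1.2333 L/s.
Equation of motion (constant flow): PIP = Vt/C + R·V̇ + PEEP.
Vt/C = PIP − R·V̇ − PEEP = 38.0 − 23.556 − 7 = 7.444 cmH2O.
Vt = C × 7.444 = 71.3 × 7.444 = 530.76 mL.

531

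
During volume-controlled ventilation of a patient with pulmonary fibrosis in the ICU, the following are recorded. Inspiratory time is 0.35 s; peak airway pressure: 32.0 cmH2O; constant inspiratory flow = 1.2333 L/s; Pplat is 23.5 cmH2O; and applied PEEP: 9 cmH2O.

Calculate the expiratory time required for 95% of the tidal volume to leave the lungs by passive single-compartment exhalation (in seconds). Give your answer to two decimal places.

0.61

Vt = flow × Ti = 1.2333 L/s × 0.35 s × 1000 mL/L = 431.66 mL.
R = (PIP − Pplat)/V̇ = (32.0 − 23.5) / 1.2333 = 8.5/1.2333 = 6.892 cmH2O·s/L.
C = Vt/(Pplat − PEEP) = 431.66 / (23.5 − 9) = 431.66/14.5 = 29.77 mL/cmH2O.
τ = R × C = 6.892 × 0.02977 L/cmH2O = 0.2052 s.
t = −τ·ln(1 − 0.95) = −0.2052·ln(0.05) = 0.6147 s.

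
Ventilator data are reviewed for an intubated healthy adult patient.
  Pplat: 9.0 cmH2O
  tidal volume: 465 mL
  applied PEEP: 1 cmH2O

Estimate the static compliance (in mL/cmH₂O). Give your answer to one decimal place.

Cstat = Vt / (Pplat − PEEP) = 465 / (9.0 − 1) = 465 / 8.0 = 58.125 mL/cmH2O.

58.1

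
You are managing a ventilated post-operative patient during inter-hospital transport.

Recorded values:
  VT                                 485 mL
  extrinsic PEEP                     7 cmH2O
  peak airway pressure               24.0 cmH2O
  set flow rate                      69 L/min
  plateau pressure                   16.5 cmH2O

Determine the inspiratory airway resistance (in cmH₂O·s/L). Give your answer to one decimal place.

6.5

Flow: 69 L/min ÷ 60 = 1.15 L/s.
Raw = (PIP − Pplat) / flow = (24.0 − 16.5) / 1.15 = 7.5 / 1.15 = 6.522 cmH2O·s/L.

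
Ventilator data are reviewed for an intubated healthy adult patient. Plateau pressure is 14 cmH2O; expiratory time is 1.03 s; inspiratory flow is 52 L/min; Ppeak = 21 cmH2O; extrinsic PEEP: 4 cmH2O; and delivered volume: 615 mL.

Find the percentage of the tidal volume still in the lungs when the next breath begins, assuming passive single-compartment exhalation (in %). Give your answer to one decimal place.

Flow: 52 L/min ÷ 60 = 0.8667 L/s.
R = (PIP − Pplat)/V̇ = (21 − 14) / 0.8667 = 7.0/0.8667 = 8.077 cmH2O·s/L.
C = Vt/(Pplat − PEEP) = 615.0 / (14 − 4) = 615.0/10.0 = 61.5 mL/cmH2O.
τ = R × C = 8.077 × 0.0615 L/cmH2O = 0.4967 s.
Fraction remaining at end-expiration = e^(−Te/τ) = e^(−1.03/0.4967) = 0.1257 → 12.57%.

12.6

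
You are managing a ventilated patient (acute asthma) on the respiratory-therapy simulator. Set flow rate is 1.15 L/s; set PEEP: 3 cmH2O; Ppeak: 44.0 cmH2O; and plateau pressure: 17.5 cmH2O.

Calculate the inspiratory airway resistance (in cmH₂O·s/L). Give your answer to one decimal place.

Raw = (PIP − Pplat) / flow = (44.0 − 17.5) / 1.15 = 26.5 / 1.15 = 23.043 cmH2O·s/L.

23.0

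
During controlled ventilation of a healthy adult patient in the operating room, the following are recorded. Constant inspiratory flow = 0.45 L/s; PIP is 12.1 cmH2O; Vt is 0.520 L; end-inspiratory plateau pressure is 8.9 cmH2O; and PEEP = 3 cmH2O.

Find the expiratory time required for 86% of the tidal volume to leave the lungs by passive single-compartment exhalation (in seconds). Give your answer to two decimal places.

1.23

R = (PIP − Pplat)/V̇ = (12.1 − 8.9) / 0.45 = 3.2/0.45 = 7.111 cmH2O·s/L.
C = Vt/(Pplat − PEEP) = 520.0 / (8.9 − 3) = 520.0/5.9 = 88.136 mL/cmH2O.
τ = R × C = 7.111 × 0.08814 L/cmH2O = 0.6268 s.
t = −τ·ln(1 − 0.86) = −0.6268·ln(0.14) = 1.232 s.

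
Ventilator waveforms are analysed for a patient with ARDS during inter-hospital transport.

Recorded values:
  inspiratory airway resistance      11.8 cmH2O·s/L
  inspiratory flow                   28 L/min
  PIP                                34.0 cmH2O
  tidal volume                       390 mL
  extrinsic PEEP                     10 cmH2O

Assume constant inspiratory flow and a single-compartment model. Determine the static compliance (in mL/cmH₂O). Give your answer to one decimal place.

21.1

Flow: 28 L/min ÷ 60 = 0.4667 L/s.
Equation of motion (constant flow): PIP = Vt/C + R·V̇ + PEEP.
Vt/C = PIP − R·V̇ − PEEP = 34.0 − 11.8×0.4667 − 10 = 34.0 − 5.507 − 10 = 18.493 cmH2O.
C = Vt / 18.493 = 390 / 18.493 = 21.089 mL/cmH2O.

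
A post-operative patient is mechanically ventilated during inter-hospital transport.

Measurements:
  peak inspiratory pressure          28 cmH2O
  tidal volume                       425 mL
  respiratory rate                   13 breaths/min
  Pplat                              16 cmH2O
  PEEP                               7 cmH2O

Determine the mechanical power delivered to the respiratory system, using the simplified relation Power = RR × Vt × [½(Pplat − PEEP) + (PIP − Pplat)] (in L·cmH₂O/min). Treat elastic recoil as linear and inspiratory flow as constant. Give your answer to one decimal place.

Per-breath work = Vt × [½(Pplat−PEEP) + (PIP−Pplat)] = 0.425 × [0.5×9.0 + 12.0] = 0.425 × 16.5 = 7.013 L·cmH2O.
Power = 13 × 7.013 = 91.169 L·cmH2O/min.

91.2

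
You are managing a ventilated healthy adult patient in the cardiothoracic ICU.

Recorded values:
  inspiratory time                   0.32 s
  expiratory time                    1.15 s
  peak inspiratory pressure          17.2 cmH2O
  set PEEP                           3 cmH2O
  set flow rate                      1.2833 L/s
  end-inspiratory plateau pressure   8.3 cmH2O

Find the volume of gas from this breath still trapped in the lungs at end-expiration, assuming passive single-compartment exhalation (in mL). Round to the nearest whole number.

Vt = flow × Ti = 1.2833 L/s × 0.32 s × 1000 mL/L = 410.66 mL.
R = (PIP − Pplat)/V̇ = (17.2 − 8.3) / 1.2833 = 8.9/1.2833 = 6.935 cmH2O·s/L.
C = Vt/(Pplat − PEEP) = 410.66 / (8.3 − 3) = 410.66/5.3 = 77.483 mL/cmH2O.
τ = R × C = 6.935 × 0.07748 L/cmH2O = 0.5373 s.
Fraction remaining = e^(−Te/τ) = e^(−1.15/0.5373) = 0.1176.
Trapped volume = 410.66 × 0.1176 = 48.294 mL.

48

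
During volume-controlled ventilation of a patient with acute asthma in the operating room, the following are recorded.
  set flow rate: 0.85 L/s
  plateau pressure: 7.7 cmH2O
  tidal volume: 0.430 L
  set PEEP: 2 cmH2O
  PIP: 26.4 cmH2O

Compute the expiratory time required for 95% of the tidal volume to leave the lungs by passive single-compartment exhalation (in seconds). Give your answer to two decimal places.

4.97

R = (PIP − Pplat)/V̇ = (26.4 − 7.7) / 0.85 = 18.7/0.85 = 22.0 cmH2O·s/L.
C = Vt/(Pplat − PEEP) = 430.0 / (7.7 − 2) = 430.0/5.7 = 75.439 mL/cmH2O.
τ = R × C = 22.0 × 0.07544 L/cmH2O = 1.66 s.
t = −τ·ln(1 − 0.95) = −1.66·ln(0.05) = 4.973 s.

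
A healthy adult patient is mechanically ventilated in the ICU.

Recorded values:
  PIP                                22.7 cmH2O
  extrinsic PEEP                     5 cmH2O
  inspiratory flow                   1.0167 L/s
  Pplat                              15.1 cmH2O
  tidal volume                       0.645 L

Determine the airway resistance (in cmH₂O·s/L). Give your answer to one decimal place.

7.5

Raw = (PIP − Pplat) / flow = (22.7 − 15.1) / 1.0167 = 7.6 / 1.0167 = 7.475 cmH2O·s/L.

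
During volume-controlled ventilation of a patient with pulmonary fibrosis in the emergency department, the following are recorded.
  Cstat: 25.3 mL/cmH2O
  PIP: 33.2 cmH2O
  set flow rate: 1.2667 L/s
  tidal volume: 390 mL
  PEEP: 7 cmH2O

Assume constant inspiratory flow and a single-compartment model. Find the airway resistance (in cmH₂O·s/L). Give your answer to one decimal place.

8.5

Equation of motion (constant flow): PIP = Vt/C + R·V̇ + PEEP.
R·V̇ = PIP − Vt/C − PEEP = 33.2 − 390/25.3 − 7 = 33.2 − 15.415 − 7 = 10.785 cmH2O.
R = 10.785 / 1.2667 = 8.514 cmH2O·s/L.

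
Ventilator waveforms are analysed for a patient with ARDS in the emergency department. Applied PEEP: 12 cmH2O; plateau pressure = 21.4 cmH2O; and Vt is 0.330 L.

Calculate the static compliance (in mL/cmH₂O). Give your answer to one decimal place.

Cstat = Vt / (Pplat − PEEP) = 330 / (21.4 − 12) = 330 / 9.4 = 35.106 mL/cmH2O.

35.1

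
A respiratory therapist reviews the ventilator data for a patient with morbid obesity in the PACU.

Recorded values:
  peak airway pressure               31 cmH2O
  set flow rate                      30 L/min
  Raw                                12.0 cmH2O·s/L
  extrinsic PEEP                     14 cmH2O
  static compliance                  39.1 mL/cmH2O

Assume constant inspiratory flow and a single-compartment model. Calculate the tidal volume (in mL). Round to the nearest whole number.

430

Flow: 30 L/min ÷ 60 = 0.5 L/s.
Equation of motion (constant flow): PIP = Vt/C + R·V̇ + PEEP.
Vt/C = PIP − R·V̇ − PEEP = 31 − 6.0 − 14 = 11.0 cmH2O.
Vt = C × 11.0 = 39.1 × 11.0 = 430.1 mL.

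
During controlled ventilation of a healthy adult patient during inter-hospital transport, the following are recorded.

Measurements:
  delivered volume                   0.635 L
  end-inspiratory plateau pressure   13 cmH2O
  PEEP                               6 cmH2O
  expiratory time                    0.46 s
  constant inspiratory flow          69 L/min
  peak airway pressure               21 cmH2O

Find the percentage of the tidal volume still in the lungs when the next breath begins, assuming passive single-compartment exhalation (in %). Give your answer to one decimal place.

48.2

Flow: 69 L/min ÷ 60 = 1.15 L/s.
R = (PIP − Pplat)/V̇ = (21 − 13) / 1.15 = 8.0/1.15 = 6.957 cmH2O·s/L.
C = Vt/(Pplat − PEEP) = 635.0 / (13 − 6) = 635.0/7.0 = 90.714 mL/cmH2O.
τ = R × C = 6.957 × 0.09071 L/cmH2O = 0.6311 s.
Fraction remaining at end-expiration = e^(−Te/τ) = e^(−0.46/0.6311) = 0.4824 → 48.24%.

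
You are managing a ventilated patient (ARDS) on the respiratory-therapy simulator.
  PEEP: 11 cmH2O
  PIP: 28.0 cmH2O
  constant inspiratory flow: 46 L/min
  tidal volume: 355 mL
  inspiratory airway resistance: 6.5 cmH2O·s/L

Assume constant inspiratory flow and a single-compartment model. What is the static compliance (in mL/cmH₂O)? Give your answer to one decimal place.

Flow: 46 L/min ÷ 60 = 0.7667 L/s.
Equation of motion (constant flow): PIP = Vt/C + R·V̇ + PEEP.
Vt/C = PIP − R·V̇ − PEEP = 28.0 − 6.5×0.7667 − 11 = 28.0 − 4.984 − 11 = 12.016 cmH2O.
C = Vt / 12.016 = 355 / 12.016 = 29.544 mL/cmH2O.

29.5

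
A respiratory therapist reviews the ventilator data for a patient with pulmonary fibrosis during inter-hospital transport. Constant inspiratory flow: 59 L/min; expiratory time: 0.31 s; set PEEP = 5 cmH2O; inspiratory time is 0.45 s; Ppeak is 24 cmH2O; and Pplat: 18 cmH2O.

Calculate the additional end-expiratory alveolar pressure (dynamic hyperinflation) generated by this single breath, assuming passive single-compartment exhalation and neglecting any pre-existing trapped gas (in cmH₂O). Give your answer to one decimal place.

2.9

Flow: 59 L/min ÷ 60 = 0.9833 L/s.
Vt = flow × Ti = 0.9833 L/s × 0.45 s × 1000 mL/L = 442.49 mL.
R = (PIP − Pplat)/V̇ = (24 − 18) / 0.9833 = 6.0/0.9833 = 6.102 cmH2O·s/L.
C = Vt/(Pplat − PEEP) = 442.49 / (18 − 5) = 442.49/13.0 = 34.038 mL/cmH2O.
τ = R × C = 6.102 × 0.03404 L/cmH2O = 0.2077 s.
Fraction remaining = e^(−Te/τ) = e^(−0.31/0.2077) = 0.2248; trapped volume = 442.49 × 0.2248 = 99.472 mL.
Additional alveolar pressure from trapping ≈ V_trapped / C = 99.472 / 34.038 = 2.922 cmH2O.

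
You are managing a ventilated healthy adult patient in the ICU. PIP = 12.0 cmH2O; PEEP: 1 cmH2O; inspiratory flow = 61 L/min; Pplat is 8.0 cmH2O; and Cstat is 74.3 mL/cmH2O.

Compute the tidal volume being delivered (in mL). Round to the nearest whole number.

520

Vt = Cstat × (Pplat − PEEP) = 74.3 × (8.0 − 1) = 74.3 × 7.0 = 520.1 mL.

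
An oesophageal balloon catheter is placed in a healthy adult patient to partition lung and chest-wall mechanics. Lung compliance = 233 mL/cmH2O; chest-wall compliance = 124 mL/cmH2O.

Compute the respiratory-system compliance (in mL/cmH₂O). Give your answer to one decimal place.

80.9

Lung and chest wall are elastances in series: 1/Crs = 1/CL + 1/Ccw.
1/Crs = 1/233 + 1/124 = 0.01236.
Crs = 80.906 mL/cmH2O.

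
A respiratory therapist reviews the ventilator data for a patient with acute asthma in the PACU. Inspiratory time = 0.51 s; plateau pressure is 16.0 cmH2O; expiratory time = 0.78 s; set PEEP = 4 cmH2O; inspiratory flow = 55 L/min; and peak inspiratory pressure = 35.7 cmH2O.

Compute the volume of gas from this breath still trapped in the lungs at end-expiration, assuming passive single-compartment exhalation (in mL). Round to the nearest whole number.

184

Flow: 55 L/min ÷ 60 = 0.9167 L/s.
Vt = flow × Ti = 0.9167 L/s × 0.51 s × 1000 mL/L = 467.52 mL.
R = (PIP − Pplat)/V̇ = (35.7 − 16.0) / 0.9167 = 19.7/0.9167 = 21.49 cmH2O·s/L.
C = Vt/(Pplat − PEEP) = 467.52 / (16.0 − 4) = 467.52/12.0 = 38.96 mL/cmH2O.
τ = R × C = 21.49 × 0.03896 L/cmH2O = 0.8373 s.
Fraction remaining = e^(−Te/τ) = e^(−0.78/0.8373) = 0.3939.
Trapped volume = 467.52 × 0.3939 = 184.16 mL.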